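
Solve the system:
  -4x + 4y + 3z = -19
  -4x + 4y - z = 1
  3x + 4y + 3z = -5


Using Cramer's rule. Expand each determinant along the first row.
D  = (-4)*[4*3 - (-1)*4] - 4*[(-4)*3 - (-1)*3] + 3*[(-4)*4 - 4*3]
  = (-4)*(16) - 4*(-9) + 3*(-28) = -112
Dx = (-19)*[4*3 - (-1)*4] - 4*[1*3 - (-1)*(-5)] + 3*[1*4 - 4*(-5)]
  = (-19)*(16) - 4*(-2) + 3*(24) = -224
Dy = (-4)*[1*3 - (-1)*(-5)] - (-19)*[(-4)*3 - (-1)*3] + 3*[(-4)*(-5) - 1*3]
  = (-4)*(-2) - (-19)*(-9) + 3*(17) = -112
Dz = (-4)*[4*(-5) - 1*4] - 4*[(-4)*(-5) - 1*3] + (-19)*[(-4)*4 - 4*3]
  = (-4)*(-24) - 4*(17) + (-19)*(-28) = 560
x = Dx/D = -224/-112 = 2, y = Dy/D = -112/-112 = 1, z = Dz/D = 560/-112 = -5
Check eq1: (-4)(2) + (4)(1) + (3)(-5) = -19 = -19 ✓
Check eq2: (-4)(2) + (4)(1) + (-1)(-5) = 1 = 1 ✓
Check eq3: (3)(2) + (4)(1) + (3)(-5) = -5 = -5 ✓

x = 2, y = 1, z = -5


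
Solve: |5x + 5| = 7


An absolute value equation |expr| = 7 gives two cases:
Case 1: 5x + 5 = 7
  5x = 2, so x = 2/5
Case 2: 5x + 5 = -7
  5x = -12, so x = -12/5

x = -12/5, x = 2/5


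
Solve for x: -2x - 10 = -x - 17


Starting with: -2x - 10 = -x - 17
Move all x terms to left: (-2 + 1)x = -17 + 10
Simplify: -x = -7
Divide both sides by -1: x = 7

x = 7


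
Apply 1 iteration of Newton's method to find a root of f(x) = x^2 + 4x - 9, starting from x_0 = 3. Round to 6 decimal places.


Newton's method: x_(n+1) = x_n - f(x_n)/f'(x_n)
f(x) = x^2 + 4x - 9
f'(x) = 2x + 4

Iteration 1:
  f(3.000000) = 12.000000
  f'(3.000000) = 10.000000
  x_1 = 3.000000 - (12.000000)/(10.000000) = 1.800000

x_1 = 1.800000


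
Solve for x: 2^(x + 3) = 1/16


Express both sides with the same base.
1/16 = 2^(-4)
Since the bases match, equate exponents: x + 3 = -4
So x = -4 - (3) = -7

x = -7


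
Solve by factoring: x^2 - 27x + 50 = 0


We need two numbers that multiply to 50 and add to -27.
Those numbers are -2 and -25 (since (-2) * (-25) = 50 and (-2) + (-25) = -27).
So x^2 - 27x + 50 = (x - 2)(x - 25) = 0
Setting each factor to zero: x = 2 or x = 25

x = 2, x = 25


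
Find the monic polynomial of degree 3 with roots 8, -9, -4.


A monic polynomial with roots 8, -9, -4 is:
p(x) = (x - 8)(x + 9)(x + 4)
After multiplying by (x - 8): x - 8
After multiplying by (x + 9): x^2 + x - 72
After multiplying by (x + 4): x^3 + 5x^2 - 68x - 288

x^3 + 5x^2 - 68x - 288


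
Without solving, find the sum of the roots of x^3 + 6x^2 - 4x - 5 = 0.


By Vieta's formulas for x^3 + bx^2 + cx + d = 0:
  r1 + r2 + r3 = -b/a = -6
  r1*r2 + r1*r3 + r2*r3 = c/a = -4
  r1*r2*r3 = -d/a = 5


Sum = -6


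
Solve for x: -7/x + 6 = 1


Subtract 6 from both sides: -7/x = -5
Multiply both sides by x: -7 = -5 * x
Divide by -5: x = 7/5

x = 7/5


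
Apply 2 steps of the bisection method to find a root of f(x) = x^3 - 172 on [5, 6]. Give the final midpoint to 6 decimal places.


f(x) = x^3 - 172
f(5) = -47 < 0
f(6) = 44 > 0

Step 1: midpoint = (5.000000 + 6.000000)/2 = 5.500000
  f(5.500000) = -5.625000
  f(mid) < 0, so root is in [5.500000, 6.000000]

Step 2: midpoint = (5.500000 + 6.000000)/2 = 5.750000
  f(5.750000) = 18.109375
  f(mid) > 0, so root is in [5.500000, 5.750000]

midpoint = 5.750000


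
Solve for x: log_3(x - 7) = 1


Convert to exponential form: x - 7 = 3^1 = 3
x = 3 + 7 = 10
Check: log_3(10 - 7) = log_3(3) = log_3(3) = 1 ✓

x = 10


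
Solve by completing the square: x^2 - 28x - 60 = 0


Start: x^2 - 28x - 60 = 0
Move constant: x^2 - 28x = 60
Half of -28 is -14, squared is 196
Add 196 to both sides: x^2 - 28x + 196 = 256
(x - 14)^2 = 256
x - 14 = ±16
x = 14 + 16 = 30 or x = 14 - 16 = -2

x = -2, x = 30


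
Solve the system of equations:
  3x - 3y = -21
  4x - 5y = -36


Using Cramer's rule:
Determinant D = (3)(-5) - (4)(-3) = -15 + 12 = -3
Dx = (-21)(-5) - (-36)(-3) = 105 - 108 = -3
Dy = (3)(-36) - (4)(-21) = -108 + 84 = -24
x = Dx/D = -3/-3 = 1
y = Dy/D = -24/-3 = 8

x = 1, y = 8


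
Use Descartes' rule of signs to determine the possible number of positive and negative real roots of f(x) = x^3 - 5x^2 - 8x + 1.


Descartes' rule of signs:

For positive roots, count sign changes in f(x) = x^3 - 5x^2 - 8x + 1:
Signs of coefficients: +, -, -, +
Number of sign changes: 2
Possible positive real roots: 2, 0

For negative roots, examine f(-x) = -x^3 - 5x^2 + 8x + 1:
Signs of coefficients: -, -, +, +
Number of sign changes: 1
Possible negative real roots: 1

Positive roots: 2 or 0; Negative roots: 1


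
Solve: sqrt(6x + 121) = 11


Square both sides: 6x + 121 = 11^2 = 121
6x = 121 - 121 = 0
x = 0
Check: sqrt(6*0 + 121) = sqrt(121) = 11 ✓

x = 0


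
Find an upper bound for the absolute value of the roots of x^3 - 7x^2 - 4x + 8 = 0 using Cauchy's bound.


Cauchy's bound: all roots r satisfy |r| <= 1 + max(|a_i/a_n|) for i = 0,...,n-1
where a_n is the leading coefficient.

Coefficients: [1, -7, -4, 8]
Leading coefficient a_n = 1
Ratios |a_i/a_n|: 7, 4, 8
Maximum ratio: 8
Cauchy's bound: |r| <= 1 + 8 = 9

Upper bound = 9


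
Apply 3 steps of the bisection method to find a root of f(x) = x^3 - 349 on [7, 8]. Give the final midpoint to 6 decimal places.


f(x) = x^3 - 349
f(7) = -6 < 0
f(8) = 163 > 0

Step 1: midpoint = (7.000000 + 8.000000)/2 = 7.500000
  f(7.500000) = 72.875000
  f(mid) > 0, so root is in [7.000000, 7.500000]

Step 2: midpoint = (7.000000 + 7.500000)/2 = 7.250000
  f(7.250000) = 32.078125
  f(mid) > 0, so root is in [7.000000, 7.250000]

Step 3: midpoint = (7.000000 + 7.250000)/2 = 7.125000
  f(7.125000) = 12.705078
  f(mid) > 0, so root is in [7.000000, 7.125000]

midpoint = 7.125000


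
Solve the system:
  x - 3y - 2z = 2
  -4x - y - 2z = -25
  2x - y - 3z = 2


Using Cramer's rule. Expand each determinant along the first row.
D  = 1*[(-1)*(-3) - (-2)*(-1)] - (-3)*[(-4)*(-3) - (-2)*2] + (-2)*[(-4)*(-1) - (-1)*2]
  = 1*(1) - (-3)*(16) + (-2)*(6) = 37
Dx = 2*[(-1)*(-3) - (-2)*(-1)] - (-3)*[(-25)*(-3) - (-2)*2] + (-2)*[(-25)*(-1) - (-1)*2]
  = 2*(1) - (-3)*(79) + (-2)*(27) = 185
Dy = 1*[(-25)*(-3) - (-2)*2] - 2*[(-4)*(-3) - (-2)*2] + (-2)*[(-4)*2 - (-25)*2]
  = 1*(79) - 2*(16) + (-2)*(42) = -37
Dz = 1*[(-1)*2 - (-25)*(-1)] - (-3)*[(-4)*2 - (-25)*2] + 2*[(-4)*(-1) - (-1)*2]
  = 1*(-27) - (-3)*(42) + 2*(6) = 111
x = Dx/D = 185/37 = 5, y = Dy/D = -37/37 = -1, z = Dz/D = 111/37 = 3
Check eq1: (1)(5) + (-3)(-1) + (-2)(3) = 2 = 2 ✓
Check eq2: (-4)(5) + (-1)(-1) + (-2)(3) = -25 = -25 ✓
Check eq3: (2)(5) + (-1)(-1) + (-3)(3) = 2 = 2 ✓

x = 5, y = -1, z = 3


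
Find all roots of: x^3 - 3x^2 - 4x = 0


The constant term is 0, so x = 0 is a root. Factor out x:
  x^2 - 3x - 4 = 0
Solve the quadratic x^2 - 3x - 4 = 0: discriminant = (-3)^2 - 4(1)(-4) = 9 + 16 = 25.
sqrt(25) = 5, so x = (3 ± 5)/2: x = 4 or x = -1.
Collecting all roots found:

x = -1, x = 0, x = 4


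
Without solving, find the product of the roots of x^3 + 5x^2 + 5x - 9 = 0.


By Vieta's formulas for x^3 + bx^2 + cx + d = 0:
  r1 + r2 + r3 = -b/a = -5
  r1*r2 + r1*r3 + r2*r3 = c/a = 5
  r1*r2*r3 = -d/a = 9


Product = 9


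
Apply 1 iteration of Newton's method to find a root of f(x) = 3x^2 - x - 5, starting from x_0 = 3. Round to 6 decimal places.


Newton's method: x_(n+1) = x_n - f(x_n)/f'(x_n)
f(x) = 3x^2 - x - 5
f'(x) = 6x - 1

Iteration 1:
  f(3.000000) = 19.000000
  f'(3.000000) = 17.000000
  x_1 = 3.000000 - (19.000000)/(17.000000) = 1.882353

x_1 = 1.882353


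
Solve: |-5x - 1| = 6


An absolute value equation |expr| = 6 gives two cases:
Case 1: -5x - 1 = 6
  -5x = 7, so x = -7/5
Case 2: -5x - 1 = -6
  -5x = -5, so x = 1

x = -7/5, x = 1


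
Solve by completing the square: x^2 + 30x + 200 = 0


Start: x^2 + 30x + 200 = 0
Move constant: x^2 + 30x = -200
Half of 30 is 15, squared is 225
Add 225 to both sides: x^2 + 30x + 225 = 25
(x + 15)^2 = 25
x + 15 = ±5
x = -15 + 5 = -10 or x = -15 - 5 = -20

x = -20, x = -10


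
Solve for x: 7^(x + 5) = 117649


Express both sides with the same base.
117649 = 7^6
Since the bases match, equate exponents: x + 5 = 6
So x = 6 - (5) = 1

x = 1


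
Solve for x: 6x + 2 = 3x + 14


Starting with: 6x + 2 = 3x + 14
Move all x terms to left: (6 - 3)x = 14 - 2
Simplify: 3x = 12
Divide both sides by 3: x = 4

x = 4


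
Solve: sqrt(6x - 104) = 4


Square both sides: 6x - 104 = 4^2 = 16
6x = 16 + 104 = 120
x = 20
Check: sqrt(6*20 - 104) = sqrt(16) = 4 ✓

x = 20


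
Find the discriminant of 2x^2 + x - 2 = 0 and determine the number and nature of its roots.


For ax^2 + bx + c = 0, discriminant D = b^2 - 4ac
Here a = 2, b = 1, c = -2
D = (1)^2 - 4(2)(-2) = 1 + 16 = 17

D = 17 > 0 but not a perfect square
The equation has 2 distinct real irrational roots.

Discriminant = 17, 2 distinct real irrational roots


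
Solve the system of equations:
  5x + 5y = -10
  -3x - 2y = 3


Using Cramer's rule:
Determinant D = (5)(-2) - (-3)(5) = -10 + 15 = 5
Dx = (-10)(-2) - (3)(5) = 20 - 15 = 5
Dy = (5)(3) - (-3)(-10) = 15 - 30 = -15
x = Dx/D = 5/5 = 1
y = Dy/D = -15/5 = -3

x = 1, y = -3


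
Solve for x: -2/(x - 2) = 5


Multiply both sides by (x - 2): -2 = 5(x - 2)
Distribute: -2 = 5x - 10
5x = -2 + 10 = 8
x = 8/5

x = 8/5


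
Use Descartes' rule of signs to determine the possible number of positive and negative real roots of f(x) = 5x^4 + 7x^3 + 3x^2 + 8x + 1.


Descartes' rule of signs:

For positive roots, count sign changes in f(x) = 5x^4 + 7x^3 + 3x^2 + 8x + 1:
Signs of coefficients: +, +, +, +, +
Number of sign changes: 0
Possible positive real roots: 0

For negative roots, examine f(-x) = 5x^4 - 7x^3 + 3x^2 - 8x + 1:
Signs of coefficients: +, -, +, -, +
Number of sign changes: 4
Possible negative real roots: 4, 2, 0

Positive roots: 0; Negative roots: 4 or 2 or 0


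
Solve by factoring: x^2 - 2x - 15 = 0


We need two numbers that multiply to -15 and add to -2.
Those numbers are -5 and 3 (since (-5) * 3 = -15 and (-5) + 3 = -2).
So x^2 - 2x - 15 = (x - 5)(x + 3) = 0
Setting each factor to zero: x = 5 or x = -3

x = -3, x = 5


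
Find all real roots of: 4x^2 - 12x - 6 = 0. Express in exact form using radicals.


Using the quadratic formula: x = (-b ± sqrt(b^2 - 4ac)) / (2a)
Here a = 4, b = -12, c = -6
Discriminant = b^2 - 4ac = (-12)^2 - 4(4)(-6) = 144 + 96 = 240
Since discriminant = 240 > 0, there are two real roots.
x = (12 ± 4*sqrt(15)) / 8
Simplifying: x = (3 ± sqrt(15)) / 2
Numerically: x ≈ 3.4365 or x ≈ -0.4365

x = (3 + sqrt(15)) / 2 or x = (3 - sqrt(15)) / 2


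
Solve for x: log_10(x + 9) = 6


Convert to exponential form: x + 9 = 10^6 = 1000000
x = 1000000 - 9 = 999991
Check: log_10(999991 + 9) = log_10(1000000) = log_10(1000000) = 6 ✓

x = 999991


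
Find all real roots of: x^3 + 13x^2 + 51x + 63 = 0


Let p(x) = x^3 + 13x^2 + 51x + 63. By the rational root theorem (leading coefficient 1), any rational root is an integer divisor of 63: try ±1, ±2, ... in turn.
Test x = 1: value = 128 ≠ 0.
Test x = -1: value = 24 ≠ 0.
Test x = 3: value = 360 ≠ 0.
Test x = -3: value = 0 ✓, so (x + 3) is a factor.
Synthetic division by (x + 3): bring down 1; 1(-3) + 13 = 10; 10(-3) + 51 = 21; 21(-3) + 63 = 0 → quotient x^2 + 10x + 21, remainder 0.
Solve the quadratic x^2 + 10x + 21 = 0: discriminant = 10^2 - 4(1)(21) = 100 - 84 = 16.
sqrt(16) = 4, so x = (-10 ± 4)/2: x = -3 or x = -7.

x = -7, x = -3 (multiplicity 2)


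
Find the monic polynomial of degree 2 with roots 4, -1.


A monic polynomial with roots 4, -1 is:
p(x) = (x - 4)(x + 1)
After multiplying by (x - 4): x - 4
After multiplying by (x + 1): x^2 - 3x - 4

x^2 - 3x - 4


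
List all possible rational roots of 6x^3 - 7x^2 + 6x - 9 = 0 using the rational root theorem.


Rational root theorem: possible roots are ±p/q where:
  p divides the constant term (-9): p ∈ {1, 3, 9}
  q divides the leading coefficient (6): q ∈ {1, 2, 3, 6}

All possible rational roots: -9, -9/2, -3, -3/2, -1, -1/2, -1/3, -1/6, 1/6, 1/3, 1/2, 1, 3/2, 3, 9/2, 9

-9, -9/2, -3, -3/2, -1, -1/2, -1/3, -1/6, 1/6, 1/3, 1/2, 1, 3/2, 3, 9/2, 9


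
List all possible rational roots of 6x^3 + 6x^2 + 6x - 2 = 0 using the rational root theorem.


Rational root theorem: possible roots are ±p/q where:
  p divides the constant term (-2): p ∈ {1, 2}
  q divides the leading coefficient (6): q ∈ {1, 2, 3, 6}

All possible rational roots: -2, -1, -2/3, -1/2, -1/3, -1/6, 1/6, 1/3, 1/2, 2/3, 1, 2

-2, -1, -2/3, -1/2, -1/3, -1/6, 1/6, 1/3, 1/2, 2/3, 1, 2


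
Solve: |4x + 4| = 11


An absolute value equation |expr| = 11 gives two cases:
Case 1: 4x + 4 = 11
  4x = 7, so x = 7/4
Case 2: 4x + 4 = -11
  4x = -15, so x = -15/4

x = -15/4, x = 7/4


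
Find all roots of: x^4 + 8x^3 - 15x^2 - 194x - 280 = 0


Let p(x) = x^4 + 8x^3 - 15x^2 - 194x - 280. By the rational root theorem (leading coefficient 1), any rational root is an integer divisor of 280: try ±1, ±2, ... in turn.
Test x = 1: value = -480 ≠ 0.
Test x = -1: value = -108 ≠ 0.
Test x = 2: value = -648 ≠ 0.
Test x = -2: value = 0 ✓, so (x + 2) is a factor.
Synthetic division by (x + 2): bring down 1; 1(-2) + 8 = 6; 6(-2) - 15 = -27; (-27)(-2) - 194 = -140; (-140)(-2) - 280 = 0 → quotient x^3 + 6x^2 - 27x - 140, remainder 0.
Continue with the quotient x^3 + 6x^2 - 27x - 140 (candidates must divide 140; re-test x = -2 first in case it repeats).
Test x = -2: value = -70 ≠ 0.
Test x = 4: value = -88 ≠ 0.
Test x = -4: value = 0 ✓, so (x + 4) is a factor.
Synthetic division by (x + 4): bring down 1; 1(-4) + 6 = 2; 2(-4) - 27 = -35; (-35)(-4) - 140 = 0 → quotient x^2 + 2x - 35, remainder 0.
Solve the quadratic x^2 + 2x - 35 = 0: discriminant = 2^2 - 4(1)(-35) = 4 + 140 = 144.
sqrt(144) = 12, so x = (-2 ± 12)/2: x = 5 or x = -7.
Collecting all roots found:

x = -7, x = -4, x = -2, x = 5


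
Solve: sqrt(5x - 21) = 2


Square both sides: 5x - 21 = 2^2 = 4
5x = 4 + 21 = 25
x = 5
Check: sqrt(5*5 - 21) = sqrt(4) = 2 ✓

x = 5


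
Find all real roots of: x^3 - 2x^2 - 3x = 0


The constant term is 0, so x = 0 is a root. Factor out x:
  x(x^2 - 2x - 3) = 0
Solve the quadratic x^2 - 2x - 3 = 0: discriminant = (-2)^2 - 4(1)(-3) = 4 + 12 = 16.
sqrt(16) = 4, so x = (2 ± 4)/2: x = 3 or x = -1.

x = -1, x = 0, x = 3


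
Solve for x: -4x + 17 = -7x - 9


Starting with: -4x + 17 = -7x - 9
Move all x terms to left: (-4 + 7)x = -9 - 17
Simplify: 3x = -26
Divide both sides by 3: x = -26/3

x = -26/3


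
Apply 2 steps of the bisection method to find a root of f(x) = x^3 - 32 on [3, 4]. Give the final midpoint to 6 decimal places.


f(x) = x^3 - 32
f(3) = -5 < 0
f(4) = 32 > 0

Step 1: midpoint = (3.000000 + 4.000000)/2 = 3.500000
  f(3.500000) = 10.875000
  f(mid) > 0, so root is in [3.000000, 3.500000]

Step 2: midpoint = (3.000000 + 3.500000)/2 = 3.250000
  f(3.250000) = 2.328125
  f(mid) > 0, so root is in [3.000000, 3.250000]

midpoint = 3.250000


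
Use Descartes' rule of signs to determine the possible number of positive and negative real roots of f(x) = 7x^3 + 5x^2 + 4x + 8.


Descartes' rule of signs:

For positive roots, count sign changes in f(x) = 7x^3 + 5x^2 + 4x + 8:
Signs of coefficients: +, +, +, +
Number of sign changes: 0
Possible positive real roots: 0

For negative roots, examine f(-x) = -7x^3 + 5x^2 - 4x + 8:
Signs of coefficients: -, +, -, +
Number of sign changes: 3
Possible negative real roots: 3, 1

Positive roots: 0; Negative roots: 3 or 1


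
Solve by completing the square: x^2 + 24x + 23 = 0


Start: x^2 + 24x + 23 = 0
Move constant: x^2 + 24x = -23
Half of 24 is 12, squared is 144
Add 144 to both sides: x^2 + 24x + 144 = 121
(x + 12)^2 = 121
x + 12 = ±11
x = -12 + 11 = -1 or x = -12 - 11 = -23

x = -23, x = -1


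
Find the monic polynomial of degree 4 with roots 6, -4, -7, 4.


A monic polynomial with roots 6, -4, -7, 4 is:
p(x) = (x - 6)(x + 4)(x + 7)(x - 4)
After multiplying by (x - 6): x - 6
After multiplying by (x + 4): x^2 - 2x - 24
After multiplying by (x + 7): x^3 + 5x^2 - 38x - 168
After multiplying by (x - 4): x^4 + x^3 - 58x^2 - 16x + 672

x^4 + x^3 - 58x^2 - 16x + 672


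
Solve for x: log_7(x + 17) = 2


Convert to exponential form: x + 17 = 7^2 = 49
x = 49 - 17 = 32
Check: log_7(32 + 17) = log_7(49) = log_7(49) = 2 ✓

x = 32


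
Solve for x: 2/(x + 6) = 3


Multiply both sides by (x + 6): 2 = 3(x + 6)
Distribute: 2 = 3x + 18
3x = 2 - 18 = -16
x = -16/3

x = -16/3


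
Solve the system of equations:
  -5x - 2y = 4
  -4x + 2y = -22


Using Cramer's rule:
Determinant D = (-5)(2) - (-4)(-2) = -10 - 8 = -18
Dx = (4)(2) - (-22)(-2) = 8 - 44 = -36
Dy = (-5)(-22) - (-4)(4) = 110 + 16 = 126
x = Dx/D = -36/-18 = 2
y = Dy/D = 126/-18 = -7

x = 2, y = -7


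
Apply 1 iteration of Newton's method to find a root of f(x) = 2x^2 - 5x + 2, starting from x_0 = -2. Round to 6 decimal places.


Newton's method: x_(n+1) = x_n - f(x_n)/f'(x_n)
f(x) = 2x^2 - 5x + 2
f'(x) = 4x - 5

Iteration 1:
  f(-2.000000) = 20.000000
  f'(-2.000000) = -13.000000
  x_1 = -2.000000 - (20.000000)/(-13.000000) = -0.461538

x_1 = -0.461538


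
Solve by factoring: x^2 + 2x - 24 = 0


We need two numbers that multiply to -24 and add to 2.
Those numbers are 6 and -4 (since 6 * (-4) = -24 and 6 + (-4) = 2).
So x^2 + 2x - 24 = (x + 6)(x - 4) = 0
Setting each factor to zero: x = -6 or x = 4

x = -6, x = 4


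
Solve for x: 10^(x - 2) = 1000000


Express both sides with the same base.
1000000 = 10^6
Since the bases match, equate exponents: x - 2 = 6
So x = 6 - (-2) = 8

x = 8


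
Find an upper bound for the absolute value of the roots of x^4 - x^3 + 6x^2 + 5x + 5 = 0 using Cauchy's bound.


Cauchy's bound: all roots r satisfy |r| <= 1 + max(|a_i/a_n|) for i = 0,...,n-1
where a_n is the leading coefficient.

Coefficients: [1, -1, 6, 5, 5]
Leading coefficient a_n = 1
Ratios |a_i/a_n|: 1, 6, 5, 5
Maximum ratio: 6
Cauchy's bound: |r| <= 1 + 6 = 7

Upper bound = 7


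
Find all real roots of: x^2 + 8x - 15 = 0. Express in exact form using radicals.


Using the quadratic formula: x = (-b ± sqrt(b^2 - 4ac)) / (2a)
Here a = 1, b = 8, c = -15
Discriminant = b^2 - 4ac = 8^2 - 4(1)(-15) = 64 + 60 = 124
Since discriminant = 124 > 0, there are two real roots.
x = (-8 ± 2*sqrt(31)) / 2
Simplifying: x = -4 ± sqrt(31)
Numerically: x ≈ 1.5678 or x ≈ -9.5678

x = -4 + sqrt(31) or x = -4 - sqrt(31)


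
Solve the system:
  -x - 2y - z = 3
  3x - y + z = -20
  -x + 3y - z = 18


Using Cramer's rule. Expand each determinant along the first row.
D  = (-1)*[(-1)*(-1) - 1*3] - (-2)*[3*(-1) - 1*(-1)] + (-1)*[3*3 - (-1)*(-1)]
  = (-1)*(-2) - (-2)*(-2) + (-1)*(8) = -10
Dx = 3*[(-1)*(-1) - 1*3] - (-2)*[(-20)*(-1) - 1*18] + (-1)*[(-20)*3 - (-1)*18]
  = 3*(-2) - (-2)*(2) + (-1)*(-42) = 40
Dy = (-1)*[(-20)*(-1) - 1*18] - 3*[3*(-1) - 1*(-1)] + (-1)*[3*18 - (-20)*(-1)]
  = (-1)*(2) - 3*(-2) + (-1)*(34) = -30
Dz = (-1)*[(-1)*18 - (-20)*3] - (-2)*[3*18 - (-20)*(-1)] + 3*[3*3 - (-1)*(-1)]
  = (-1)*(42) - (-2)*(34) + 3*(8) = 50
x = Dx/D = 40/-10 = -4, y = Dy/D = -30/-10 = 3, z = Dz/D = 50/-10 = -5
Check eq1: (-1)(-4) + (-2)(3) + (-1)(-5) = 3 = 3 ✓
Check eq2: (3)(-4) + (-1)(3) + (1)(-5) = -20 = -20 ✓
Check eq3: (-1)(-4) + (3)(3) + (-1)(-5) = 18 = 18 ✓

x = -4, y = 3, z = -5


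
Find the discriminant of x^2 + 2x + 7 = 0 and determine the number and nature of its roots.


For ax^2 + bx + c = 0, discriminant D = b^2 - 4ac
Here a = 1, b = 2, c = 7
D = (2)^2 - 4(1)(7) = 4 - 28 = -24

D = -24 < 0
The equation has no real roots (2 complex conjugate roots).

Discriminant = -24, no real roots (2 complex conjugate roots)


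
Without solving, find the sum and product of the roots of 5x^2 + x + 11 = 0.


By Vieta's formulas for ax^2 + bx + c = 0:
  Sum of roots = -b/a
  Product of roots = c/a

Here a = 5, b = 1, c = 11
Sum = -(1)/5 = -1/5
Product = 11/5 = 11/5

Sum = -1/5, Product = 11/5


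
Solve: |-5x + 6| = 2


An absolute value equation |expr| = 2 gives two cases:
Case 1: -5x + 6 = 2
  -5x = -4, so x = 4/5
Case 2: -5x + 6 = -2
  -5x = -8, so x = 8/5

x = 4/5, x = 8/5


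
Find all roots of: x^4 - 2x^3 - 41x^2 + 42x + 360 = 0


Let p(x) = x^4 - 2x^3 - 41x^2 + 42x + 360. By the rational root theorem (leading coefficient 1), any rational root is an integer divisor of 360: try ±1, ±2, ... in turn.
Test x = 1: value = 360 ≠ 0.
Test x = -1: value = 280 ≠ 0.
Test x = 2: value = 280 ≠ 0.
Test x = -2: value = 144 ≠ 0.
Test x = 3: value = 144 ≠ 0.
Test x = -3: value = 0 ✓, so (x + 3) is a factor.
Synthetic division by (x + 3): bring down 1; 1(-3) - 2 = -5; (-5)(-3) - 41 = -26; (-26)(-3) + 42 = 120; 120(-3) + 360 = 0 → quotient x^3 - 5x^2 - 26x + 120, remainder 0.
Continue with the quotient x^3 - 5x^2 - 26x + 120 (candidates must divide 120; re-test x = -3 first in case it repeats).
Test x = -3: value = 126 ≠ 0.
Test x = 4: value = 0 ✓, so (x - 4) is a factor.
Synthetic division by (x - 4): bring down 1; 1(4) - 5 = -1; (-1)(4) - 26 = -30; (-30)(4) + 120 = 0 → quotient x^2 - x - 30, remainder 0.
Solve the quadratic x^2 - x - 30 = 0: discriminant = (-1)^2 - 4(1)(-30) = 1 + 120 = 121.
sqrt(121) = 11, so x = (1 ± 11)/2: x = 6 or x = -5.
Collecting all roots found:

x = -5, x = -3, x = 4, x = 6


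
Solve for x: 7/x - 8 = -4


Subtract -8 from both sides: 7/x = 4
Multiply both sides by x: 7 = 4 * x
Divide by 4: x = 7/4

x = 7/4


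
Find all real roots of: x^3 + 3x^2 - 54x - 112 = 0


Let p(x) = x^3 + 3x^2 - 54x - 112. By the rational root theorem (leading coefficient 1), any rational root is an integer divisor of 112: try ±1, ±2, ... in turn.
Test x = 1: value = -162 ≠ 0.
Test x = -1: value = -56 ≠ 0.
Test x = 2: value = -200 ≠ 0.
Test x = -2: value = 0 ✓, so (x + 2) is a factor.
Synthetic division by (x + 2): bring down 1; 1(-2) + 3 = 1; 1(-2) - 54 = -56; (-56)(-2) - 112 = 0 → quotient x^2 + x - 56, remainder 0.
Solve the quadratic x^2 + x - 56 = 0: discriminant = 1^2 - 4(1)(-56) = 1 + 224 = 225.
sqrt(225) = 15, so x = (-1 ± 15)/2: x = 7 or x = -8.

x = -8, x = -2, x = 7


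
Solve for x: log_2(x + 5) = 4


Convert to exponential form: x + 5 = 2^4 = 16
x = 16 - 5 = 11
Check: log_2(11 + 5) = log_2(16) = log_2(16) = 4 ✓

x = 11


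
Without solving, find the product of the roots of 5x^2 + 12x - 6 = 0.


By Vieta's formulas for ax^2 + bx + c = 0:
  Sum of roots = -b/a
  Product of roots = c/a

Here a = 5, b = 12, c = -6
Sum = -(12)/5 = -12/5
Product = -6/5 = -6/5

Product = -6/5


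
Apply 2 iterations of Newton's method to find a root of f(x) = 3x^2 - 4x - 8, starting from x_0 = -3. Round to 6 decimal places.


Newton's method: x_(n+1) = x_n - f(x_n)/f'(x_n)
f(x) = 3x^2 - 4x - 8
f'(x) = 6x - 4

Iteration 1:
  f(-3.000000) = 31.000000
  f'(-3.000000) = -22.000000
  x_1 = -3.000000 - (31.000000)/(-22.000000) = -1.590909

Iteration 2:
  f(-1.590909) = 5.956612
  f'(-1.590909) = -13.545455
  x_2 = -1.590909 - (5.956612)/(-13.545455) = -1.151159

x_2 = -1.151159


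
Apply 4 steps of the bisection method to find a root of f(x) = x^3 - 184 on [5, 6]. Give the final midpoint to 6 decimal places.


f(x) = x^3 - 184
f(5) = -59 < 0
f(6) = 32 > 0

Step 1: midpoint = (5.000000 + 6.000000)/2 = 5.500000
  f(5.500000) = -17.625000
  f(mid) < 0, so root is in [5.500000, 6.000000]

Step 2: midpoint = (5.500000 + 6.000000)/2 = 5.750000
  f(5.750000) = 6.109375
  f(mid) > 0, so root is in [5.500000, 5.750000]

Step 3: midpoint = (5.500000 + 5.750000)/2 = 5.625000
  f(5.625000) = -6.021484
  f(mid) < 0, so root is in [5.625000, 5.750000]

Step 4: midpoint = (5.625000 + 5.750000)/2 = 5.687500
  f(5.687500) = -0.022705
  f(mid) < 0, so root is in [5.687500, 5.750000]

midpoint = 5.687500


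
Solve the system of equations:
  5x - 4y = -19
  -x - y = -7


Using Cramer's rule:
Determinant D = (5)(-1) - (-1)(-4) = -5 - 4 = -9
Dx = (-19)(-1) - (-7)(-4) = 19 - 28 = -9
Dy = (5)(-7) - (-1)(-19) = -35 - 19 = -54
x = Dx/D = -9/-9 = 1
y = Dy/D = -54/-9 = 6

x = 1, y = 6


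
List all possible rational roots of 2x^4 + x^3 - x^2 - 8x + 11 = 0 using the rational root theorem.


Rational root theorem: possible roots are ±p/q where:
  p divides the constant term (11): p ∈ {1, 11}
  q divides the leading coefficient (2): q ∈ {1, 2}

All possible rational roots: -11, -11/2, -1, -1/2, 1/2, 1, 11/2, 11

-11, -11/2, -1, -1/2, 1/2, 1, 11/2, 11


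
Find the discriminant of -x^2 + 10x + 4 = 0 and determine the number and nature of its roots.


For ax^2 + bx + c = 0, discriminant D = b^2 - 4ac
Here a = -1, b = 10, c = 4
D = (10)^2 - 4(-1)(4) = 100 + 16 = 116

D = 116 > 0 but not a perfect square
The equation has 2 distinct real irrational roots.

Discriminant = 116, 2 distinct real irrational roots


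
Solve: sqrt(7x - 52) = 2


Square both sides: 7x - 52 = 2^2 = 4
7x = 4 + 52 = 56
x = 8
Check: sqrt(7*8 - 52) = sqrt(4) = 2 ✓

x = 8


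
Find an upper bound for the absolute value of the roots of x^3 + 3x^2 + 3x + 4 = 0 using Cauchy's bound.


Cauchy's bound: all roots r satisfy |r| <= 1 + max(|a_i/a_n|) for i = 0,...,n-1
where a_n is the leading coefficient.

Coefficients: [1, 3, 3, 4]
Leading coefficient a_n = 1
Ratios |a_i/a_n|: 3, 3, 4
Maximum ratio: 4
Cauchy's bound: |r| <= 1 + 4 = 5

Upper bound = 5


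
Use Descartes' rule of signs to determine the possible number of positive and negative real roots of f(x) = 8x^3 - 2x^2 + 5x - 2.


Descartes' rule of signs:

For positive roots, count sign changes in f(x) = 8x^3 - 2x^2 + 5x - 2:
Signs of coefficients: +, -, +, -
Number of sign changes: 3
Possible positive real roots: 3, 1

For negative roots, examine f(-x) = -8x^3 - 2x^2 - 5x - 2:
Signs of coefficients: -, -, -, -
Number of sign changes: 0
Possible negative real roots: 0

Positive roots: 3 or 1; Negative roots: 0


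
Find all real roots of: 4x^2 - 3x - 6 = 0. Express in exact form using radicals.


Using the quadratic formula: x = (-b ± sqrt(b^2 - 4ac)) / (2a)
Here a = 4, b = -3, c = -6
Discriminant = b^2 - 4ac = (-3)^2 - 4(4)(-6) = 9 + 96 = 105
Since discriminant = 105 > 0, there are two real roots.
x = (3 ± sqrt(105)) / 8
Numerically: x ≈ 1.6559 or x ≈ -0.9059

x = (3 + sqrt(105)) / 8 or x = (3 - sqrt(105)) / 8


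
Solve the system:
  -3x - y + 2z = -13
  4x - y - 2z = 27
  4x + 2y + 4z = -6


Using Cramer's rule. Expand each determinant along the first row.
D  = (-3)*[(-1)*4 - (-2)*2] - (-1)*[4*4 - (-2)*4] + 2*[4*2 - (-1)*4]
  = (-3)*(0) - (-1)*(24) + 2*(12) = 48
Dx = (-13)*[(-1)*4 - (-2)*2] - (-1)*[27*4 - (-2)*(-6)] + 2*[27*2 - (-1)*(-6)]
  = (-13)*(0) - (-1)*(96) + 2*(48) = 192
Dy = (-3)*[27*4 - (-2)*(-6)] - (-13)*[4*4 - (-2)*4] + 2*[4*(-6) - 27*4]
  = (-3)*(96) - (-13)*(24) + 2*(-132) = -240
Dz = (-3)*[(-1)*(-6) - 27*2] - (-1)*[4*(-6) - 27*4] + (-13)*[4*2 - (-1)*4]
  = (-3)*(-48) - (-1)*(-132) + (-13)*(12) = -144
x = Dx/D = 192/48 = 4, y = Dy/D = -240/48 = -5, z = Dz/D = -144/48 = -3
Check eq1: (-3)(4) + (-1)(-5) + (2)(-3) = -13 = -13 ✓
Check eq2: (4)(4) + (-1)(-5) + (-2)(-3) = 27 = 27 ✓
Check eq3: (4)(4) + (2)(-5) + (4)(-3) = -6 = -6 ✓

x = 4, y = -5, z = -3


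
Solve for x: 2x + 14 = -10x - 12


Starting with: 2x + 14 = -10x - 12
Move all x terms to left: (2 + 10)x = -12 - 14
Simplify: 12x = -26
Divide both sides by 12: x = -13/6

x = -13/6


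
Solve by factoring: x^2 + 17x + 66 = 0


We need two numbers that multiply to 66 and add to 17.
Those numbers are 11 and 6 (since 11 * 6 = 66 and 11 + 6 = 17).
So x^2 + 17x + 66 = (x + 11)(x + 6) = 0
Setting each factor to zero: x = -11 or x = -6

x = -11, x = -6


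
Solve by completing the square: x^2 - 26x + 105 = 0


Start: x^2 - 26x + 105 = 0
Move constant: x^2 - 26x = -105
Half of -26 is -13, squared is 169
Add 169 to both sides: x^2 - 26x + 169 = 64
(x - 13)^2 = 64
x - 13 = ±8
x = 13 + 8 = 21 or x = 13 - 8 = 5

x = 5, x = 21


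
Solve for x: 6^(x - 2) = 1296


Express both sides with the same base.
1296 = 6^4
Since the bases match, equate exponents: x - 2 = 4
So x = 4 - (-2) = 6

x = 6


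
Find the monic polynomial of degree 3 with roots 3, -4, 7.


A monic polynomial with roots 3, -4, 7 is:
p(x) = (x - 3)(x + 4)(x - 7)
After multiplying by (x - 3): x - 3
After multiplying by (x + 4): x^2 + x - 12
After multiplying by (x - 7): x^3 - 6x^2 - 19x + 84

x^3 - 6x^2 - 19x + 84


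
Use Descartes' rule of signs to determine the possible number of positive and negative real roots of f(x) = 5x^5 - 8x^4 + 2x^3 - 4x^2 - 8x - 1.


Descartes' rule of signs:

For positive roots, count sign changes in f(x) = 5x^5 - 8x^4 + 2x^3 - 4x^2 - 8x - 1:
Signs of coefficients: +, -, +, -, -, -
Number of sign changes: 3
Possible positive real roots: 3, 1

For negative roots, examine f(-x) = -5x^5 - 8x^4 - 2x^3 - 4x^2 + 8x - 1:
Signs of coefficients: -, -, -, -, +, -
Number of sign changes: 2
Possible negative real roots: 2, 0

Positive roots: 3 or 1; Negative roots: 2 or 0


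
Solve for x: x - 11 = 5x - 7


Starting with: x - 11 = 5x - 7
Move all x terms to left: (1 - 5)x = -7 + 11
Simplify: -4x = 4
Divide both sides by -4: x = -1

x = -1


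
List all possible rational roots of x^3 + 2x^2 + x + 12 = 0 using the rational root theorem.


Rational root theorem: possible roots are ±p/q where:
  p divides the constant term (12): p ∈ {1, 2, 3, 4, 6, 12}
  q divides the leading coefficient (1): q ∈ {1}

All possible rational roots: -12, -6, -4, -3, -2, -1, 1, 2, 3, 4, 6, 12

-12, -6, -4, -3, -2, -1, 1, 2, 3, 4, 6, 12


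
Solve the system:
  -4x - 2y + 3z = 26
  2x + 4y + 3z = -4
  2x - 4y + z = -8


Using Cramer's rule. Expand each determinant along the first row.
D  = (-4)*[4*1 - 3*(-4)] - (-2)*[2*1 - 3*2] + 3*[2*(-4) - 4*2]
  = (-4)*(16) - (-2)*(-4) + 3*(-16) = -120
Dx = 26*[4*1 - 3*(-4)] - (-2)*[(-4)*1 - 3*(-8)] + 3*[(-4)*(-4) - 4*(-8)]
  = 26*(16) - (-2)*(20) + 3*(48) = 600
Dy = (-4)*[(-4)*1 - 3*(-8)] - 26*[2*1 - 3*2] + 3*[2*(-8) - (-4)*2]
  = (-4)*(20) - 26*(-4) + 3*(-8) = 0
Dz = (-4)*[4*(-8) - (-4)*(-4)] - (-2)*[2*(-8) - (-4)*2] + 26*[2*(-4) - 4*2]
  = (-4)*(-48) - (-2)*(-8) + 26*(-16) = -240
x = Dx/D = 600/-120 = -5, y = Dy/D = 0/-120 = 0, z = Dz/D = -240/-120 = 2
Check eq1: (-4)(-5) + (-2)(0) + (3)(2) = 26 = 26 ✓
Check eq2: (2)(-5) + (4)(0) + (3)(2) = -4 = -4 ✓
Check eq3: (2)(-5) + (-4)(0) + (1)(2) = -8 = -8 ✓

x = -5, y = 0, z = 2


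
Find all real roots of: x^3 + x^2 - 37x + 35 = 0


Let p(x) = x^3 + x^2 - 37x + 35. By the rational root theorem (leading coefficient 1), any rational root is an integer divisor of 35: try ±1, ±2, ... in turn.
Test x = 1: value = 0 ✓, so (x - 1) is a factor.
Synthetic division by (x - 1): bring down 1; 1(1) + 1 = 2; 2(1) - 37 = -35; (-35)(1) + 35 = 0 → quotient x^2 + 2x - 35, remainder 0.
Solve the quadratic x^2 + 2x - 35 = 0: discriminant = 2^2 - 4(1)(-35) = 4 + 140 = 144.
sqrt(144) = 12, so x = (-2 ± 12)/2: x = 5 or x = -7.

x = -7, x = 1, x = 5


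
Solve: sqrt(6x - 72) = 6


Square both sides: 6x - 72 = 6^2 = 36
6x = 36 + 72 = 108
x = 18
Check: sqrt(6*18 - 72) = sqrt(36) = 6 ✓

x = 18


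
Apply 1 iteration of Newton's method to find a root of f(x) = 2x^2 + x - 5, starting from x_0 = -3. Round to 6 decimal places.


Newton's method: x_(n+1) = x_n - f(x_n)/f'(x_n)
f(x) = 2x^2 + x - 5
f'(x) = 4x + 1

Iteration 1:
  f(-3.000000) = 10.000000
  f'(-3.000000) = -11.000000
  x_1 = -3.000000 - (10.000000)/(-11.000000) = -2.090909

x_1 = -2.090909


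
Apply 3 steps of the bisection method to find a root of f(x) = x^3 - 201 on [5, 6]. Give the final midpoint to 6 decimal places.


f(x) = x^3 - 201
f(5) = -76 < 0
f(6) = 15 > 0

Step 1: midpoint = (5.000000 + 6.000000)/2 = 5.500000
  f(5.500000) = -34.625000
  f(mid) < 0, so root is in [5.500000, 6.000000]

Step 2: midpoint = (5.500000 + 6.000000)/2 = 5.750000
  f(5.750000) = -10.890625
  f(mid) < 0, so root is in [5.750000, 6.000000]

Step 3: midpoint = (5.750000 + 6.000000)/2 = 5.875000
  f(5.875000) = 1.779297
  f(mid) > 0, so root is in [5.750000, 5.875000]

midpoint = 5.875000


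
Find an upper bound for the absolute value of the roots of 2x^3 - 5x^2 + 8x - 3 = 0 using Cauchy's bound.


Cauchy's bound: all roots r satisfy |r| <= 1 + max(|a_i/a_n|) for i = 0,...,n-1
where a_n is the leading coefficient.

Coefficients: [2, -5, 8, -3]
Leading coefficient a_n = 2
Ratios |a_i/a_n|: 5/2, 4, 3/2
Maximum ratio: 4
Cauchy's bound: |r| <= 1 + 4 = 5

Upper bound = 5


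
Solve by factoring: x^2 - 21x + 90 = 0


We need two numbers that multiply to 90 and add to -21.
Those numbers are -15 and -6 (since (-15) * (-6) = 90 and (-15) + (-6) = -21).
So x^2 - 21x + 90 = (x - 15)(x - 6) = 0
Setting each factor to zero: x = 15 or x = 6

x = 6, x = 15


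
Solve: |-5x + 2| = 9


An absolute value equation |expr| = 9 gives two cases:
Case 1: -5x + 2 = 9
  -5x = 7, so x = -7/5
Case 2: -5x + 2 = -9
  -5x = -11, so x = 11/5

x = -7/5, x = 11/5


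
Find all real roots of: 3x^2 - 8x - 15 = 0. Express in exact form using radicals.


Using the quadratic formula: x = (-b ± sqrt(b^2 - 4ac)) / (2a)
Here a = 3, b = -8, c = -15
Discriminant = b^2 - 4ac = (-8)^2 - 4(3)(-15) = 64 + 180 = 244
Since discriminant = 244 > 0, there are two real roots.
x = (8 ± 2*sqrt(61)) / 6
Simplifying: x = (4 ± sqrt(61)) / 3
Numerically: x ≈ 3.9367 or x ≈ -1.2701

x = (4 + sqrt(61)) / 3 or x = (4 - sqrt(61)) / 3


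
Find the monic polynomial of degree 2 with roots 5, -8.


A monic polynomial with roots 5, -8 is:
p(x) = (x - 5)(x + 8)
After multiplying by (x - 5): x - 5
After multiplying by (x + 8): x^2 + 3x - 40

x^2 + 3x - 40


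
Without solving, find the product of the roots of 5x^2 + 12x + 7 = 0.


By Vieta's formulas for ax^2 + bx + c = 0:
  Sum of roots = -b/a
  Product of roots = c/a

Here a = 5, b = 12, c = 7
Sum = -(12)/5 = -12/5
Product = 7/5 = 7/5

Product = 7/5


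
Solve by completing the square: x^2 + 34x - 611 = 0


Start: x^2 + 34x - 611 = 0
Move constant: x^2 + 34x = 611
Half of 34 is 17, squared is 289
Add 289 to both sides: x^2 + 34x + 289 = 900
(x + 17)^2 = 900
x + 17 = ±30
x = -17 + 30 = 13 or x = -17 - 30 = -47

x = -47, x = 13


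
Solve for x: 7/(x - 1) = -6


Multiply both sides by (x - 1): 7 = -6(x - 1)
Distribute: 7 = -6x + 6
-6x = 7 - 6 = 1
x = -1/6

x = -1/6


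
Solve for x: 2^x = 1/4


Express both sides with the same base.
1/4 = 2^(-2)
Since the bases match: x = -2

x = -2


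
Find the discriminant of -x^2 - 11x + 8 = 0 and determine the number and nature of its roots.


For ax^2 + bx + c = 0, discriminant D = b^2 - 4ac
Here a = -1, b = -11, c = 8
D = (-11)^2 - 4(-1)(8) = 121 + 32 = 153

D = 153 > 0 but not a perfect square
The equation has 2 distinct real irrational roots.

Discriminant = 153, 2 distinct real irrational roots


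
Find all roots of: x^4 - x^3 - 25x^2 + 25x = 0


The constant term is 0, so x = 0 is a root. Factor out x:
  x^3 - x^2 - 25x + 25 = 0
Let p(x) = x^3 - x^2 - 25x + 25. By the rational root theorem (leading coefficient 1), any rational root is an integer divisor of 25: try ±1, ±2, ... in turn.
Test x = 1: value = 0 ✓, so (x - 1) is a factor.
Synthetic division by (x - 1): bring down 1; 1(1) - 1 = 0; 0(1) - 25 = -25; (-25)(1) + 25 = 0 → quotient x^2 - 25, remainder 0.
Solve the quadratic x^2 - 25 = 0: discriminant = 0^2 - 4(1)(-25) = 0 + 100 = 100.
sqrt(100) = 10, so x = (0 ± 10)/2: x = 5 or x = -5.
Collecting all roots found:

x = -5, x = 0, x = 1, x = 5


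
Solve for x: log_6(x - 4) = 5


Convert to exponential form: x - 4 = 6^5 = 7776
x = 7776 + 4 = 7780
Check: log_6(7780 - 4) = log_6(7776) = log_6(7776) = 5 ✓

x = 7780


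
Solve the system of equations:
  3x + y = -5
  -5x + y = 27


Using Cramer's rule:
Determinant D = (3)(1) - (-5)(1) = 3 + 5 = 8
Dx = (-5)(1) - (27)(1) = -5 - 27 = -32
Dy = (3)(27) - (-5)(-5) = 81 - 25 = 56
x = Dx/D = -32/8 = -4
y = Dy/D = 56/8 = 7

x = -4, y = 7


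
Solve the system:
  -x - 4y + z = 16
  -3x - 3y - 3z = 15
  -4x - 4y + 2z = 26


Using Cramer's rule. Expand each determinant along the first row.
D  = (-1)*[(-3)*2 - (-3)*(-4)] - (-4)*[(-3)*2 - (-3)*(-4)] + 1*[(-3)*(-4) - (-3)*(-4)]
  = (-1)*(-18) - (-4)*(-18) + 1*(0) = -54
Dx = 16*[(-3)*2 - (-3)*(-4)] - (-4)*[15*2 - (-3)*26] + 1*[15*(-4) - (-3)*26]
  = 16*(-18) - (-4)*(108) + 1*(18) = 162
Dy = (-1)*[15*2 - (-3)*26] - 16*[(-3)*2 - (-3)*(-4)] + 1*[(-3)*26 - 15*(-4)]
  = (-1)*(108) - 16*(-18) + 1*(-18) = 162
Dz = (-1)*[(-3)*26 - 15*(-4)] - (-4)*[(-3)*26 - 15*(-4)] + 16*[(-3)*(-4) - (-3)*(-4)]
  = (-1)*(-18) - (-4)*(-18) + 16*(0) = -54
x = Dx/D = 162/-54 = -3, y = Dy/D = 162/-54 = -3, z = Dz/D = -54/-54 = 1
Check eq1: (-1)(-3) + (-4)(-3) + (1)(1) = 16 = 16 ✓
Check eq2: (-3)(-3) + (-3)(-3) + (-3)(1) = 15 = 15 ✓
Check eq3: (-4)(-3) + (-4)(-3) + (2)(1) = 26 = 26 ✓

x = -3, y = -3, z = 1


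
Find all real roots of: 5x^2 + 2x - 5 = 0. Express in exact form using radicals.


Using the quadratic formula: x = (-b ± sqrt(b^2 - 4ac)) / (2a)
Here a = 5, b = 2, c = -5
Discriminant = b^2 - 4ac = 2^2 - 4(5)(-5) = 4 + 100 = 104
Since discriminant = 104 > 0, there are two real roots.
x = (-2 ± 2*sqrt(26)) / 10
Simplifying: x = (-1 ± sqrt(26)) / 5
Numerically: x ≈ 0.8198 or x ≈ -1.2198

x = (-1 + sqrt(26)) / 5 or x = (-1 - sqrt(26)) / 5


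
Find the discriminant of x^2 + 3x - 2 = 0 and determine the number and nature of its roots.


For ax^2 + bx + c = 0, discriminant D = b^2 - 4ac
Here a = 1, b = 3, c = -2
D = (3)^2 - 4(1)(-2) = 9 + 8 = 17

D = 17 > 0 but not a perfect square
The equation has 2 distinct real irrational roots.

Discriminant = 17, 2 distinct real irrational roots


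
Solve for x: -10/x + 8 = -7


Subtract 8 from both sides: -10/x = -15
Multiply both sides by x: -10 = -15 * x
Divide by -15: x = 2/3

x = 2/3


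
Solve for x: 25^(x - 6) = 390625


Express both sides with the same base.
390625 = 25^4
Since the bases match, equate exponents: x - 6 = 4
So x = 4 - (-6) = 10

x = 10


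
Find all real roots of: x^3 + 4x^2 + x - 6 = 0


Let p(x) = x^3 + 4x^2 + x - 6. By the rational root theorem (leading coefficient 1), any rational root is an integer divisor of 6: try ±1, ±2, ... in turn.
Test x = 1: value = 0 ✓, so (x - 1) is a factor.
Synthetic division by (x - 1): bring down 1; 1(1) + 4 = 5; 5(1) + 1 = 6; 6(1) - 6 = 0 → quotient x^2 + 5x + 6, remainder 0.
Solve the quadratic x^2 + 5x + 6 = 0: discriminant = 5^2 - 4(1)(6) = 25 - 24 = 1.
sqrt(1) = 1, so x = (-5 ± 1)/2: x = -2 or x = -3.

x = -3, x = -2, x = 1


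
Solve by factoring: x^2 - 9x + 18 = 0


We need two numbers that multiply to 18 and add to -9.
Those numbers are -6 and -3 (since (-6) * (-3) = 18 and (-6) + (-3) = -9).
So x^2 - 9x + 18 = (x - 6)(x - 3) = 0
Setting each factor to zero: x = 6 or x = 3

x = 3, x = 6


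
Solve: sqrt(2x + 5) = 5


Square both sides: 2x + 5 = 5^2 = 25
2x = 25 - 5 = 20
x = 10
Check: sqrt(2*10 + 5) = sqrt(25) = 5 ✓

x = 10


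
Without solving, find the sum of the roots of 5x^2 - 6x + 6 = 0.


By Vieta's formulas for ax^2 + bx + c = 0:
  Sum of roots = -b/a
  Product of roots = c/a

Here a = 5, b = -6, c = 6
Sum = -(-6)/5 = 6/5
Product = 6/5 = 6/5

Sum = 6/5


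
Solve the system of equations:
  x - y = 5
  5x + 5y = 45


Using Cramer's rule:
Determinant D = (1)(5) - (5)(-1) = 5 + 5 = 10
Dx = (5)(5) - (45)(-1) = 25 + 45 = 70
Dy = (1)(45) - (5)(5) = 45 - 25 = 20
x = Dx/D = 70/10 = 7
y = Dy/D = 20/10 = 2

x = 7, y = 2


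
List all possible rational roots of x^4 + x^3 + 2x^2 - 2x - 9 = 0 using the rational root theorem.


Rational root theorem: possible roots are ±p/q where:
  p divides the constant term (-9): p ∈ {1, 3, 9}
  q divides the leading coefficient (1): q ∈ {1}

All possible rational roots: -9, -3, -1, 1, 3, 9

-9, -3, -1, 1, 3, 9


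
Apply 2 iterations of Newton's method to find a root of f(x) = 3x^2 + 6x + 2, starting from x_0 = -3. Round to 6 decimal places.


Newton's method: x_(n+1) = x_n - f(x_n)/f'(x_n)
f(x) = 3x^2 + 6x + 2
f'(x) = 6x + 6

Iteration 1:
  f(-3.000000) = 11.000000
  f'(-3.000000) = -12.000000
  x_1 = -3.000000 - (11.000000)/(-12.000000) = -2.083333

Iteration 2:
  f(-2.083333) = 2.520833
  f'(-2.083333) = -6.500000
  x_2 = -2.083333 - (2.520833)/(-6.500000) = -1.695513

x_2 = -1.695513
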